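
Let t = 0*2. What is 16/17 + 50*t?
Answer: 16/17 ≈ 0.94118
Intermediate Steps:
t = 0
16/17 + 50*t = 16/17 + 50*0 = 16*(1/17) + 0 = 16/17 + 0 = 16/17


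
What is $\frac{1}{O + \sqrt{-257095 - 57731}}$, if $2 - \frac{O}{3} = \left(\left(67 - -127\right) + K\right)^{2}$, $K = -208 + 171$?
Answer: $- \frac{24647}{1822528769} - \frac{i \sqrt{314826}}{5467586307} \approx -1.3524 \cdot 10^{-5} - 1.0262 \cdot 10^{-7} i$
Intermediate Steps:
$K = -37$
$O = -73941$ ($O = 6 - 3 \left(\left(67 - -127\right) - 37\right)^{2} = 6 - 3 \left(\left(67 + 127\right) - 37\right)^{2} = 6 - 3 \left(194 - 37\right)^{2} = 6 - 3 \cdot 157^{2} = 6 - 73947 = -73941$)
$\frac{1}{O + \sqrt{-257095 - 57731}} = \frac{1}{-73941 + \sqrt{-257095 - 57731}} = \frac{1}{-73941 + \sqrt{-314826}} = \frac{1}{-73941 + i \sqrt{314826}}$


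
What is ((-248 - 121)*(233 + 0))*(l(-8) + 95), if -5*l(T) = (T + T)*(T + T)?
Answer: -18828963/5 ≈ -3.7658e+6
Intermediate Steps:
l(T) = -4*T**2/5 (l(T) = -(T + T)*(T + T)/5 = -2*T*2*T/5 = -4*T**2/5)
((-248 - 121)*(233 + 0))*(l(-8) + 95) = ((-248 - 121)*(233 + 0))*(-4/5*(-8)**2 + 95) = (-369*233)*(-4/5*64 + 95) = -85977*(-256/5 + 95) = -85977*219/5 = -18828963/5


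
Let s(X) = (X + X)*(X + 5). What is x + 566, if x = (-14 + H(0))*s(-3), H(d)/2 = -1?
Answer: 758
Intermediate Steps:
s(X) = 2*X*(5 + X) (s(X) = (2*X)*(5 + X) = 2*X*(5 + X))
H(d) = -2 (H(d) = 2*(-1) = -2)
x = 192 (x = (-14 - 2)*(2*(-3)*(5 - 3)) = -32*(-3)*2 = -16*(-12) = 192)
x + 566 = 192 + 566 = 758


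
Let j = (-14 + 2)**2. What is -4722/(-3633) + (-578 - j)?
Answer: -872768/1211 ≈ -720.70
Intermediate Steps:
j = 144 (j = (-12)**2 = 144)
-4722/(-3633) + (-578 - j) = -4722/(-3633) + (-578 - 1*144) = -4722*(-1/3633) + (-578 - 144) = 1574/1211 - 722 = -872768/1211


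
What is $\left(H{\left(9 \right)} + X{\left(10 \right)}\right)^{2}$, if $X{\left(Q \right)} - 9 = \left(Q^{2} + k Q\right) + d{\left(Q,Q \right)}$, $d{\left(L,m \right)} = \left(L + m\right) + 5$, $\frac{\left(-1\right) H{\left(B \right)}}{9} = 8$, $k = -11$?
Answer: $2304$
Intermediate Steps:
$H{\left(B \right)} = -72$ ($H{\left(B \right)} = \left(-9\right) 8 = -72$)
$d{\left(L,m \right)} = 5 + L + m$
$X{\left(Q \right)} = 14 + Q^{2} - 9 Q$ ($X{\left(Q \right)} = 9 + \left(\left(Q^{2} - 11 Q\right) + \left(5 + Q + Q\right)\right) = 9 + \left(\left(Q^{2} - 11 Q\right) + \left(5 + 2 Q\right)\right) = 9 + \left(5 + Q^{2} - 9 Q\right) = 14 + Q^{2} - 9 Q$)
$\left(H{\left(9 \right)} + X{\left(10 \right)}\right)^{2} = \left(-72 + \left(14 + 10^{2} - 90\right)\right)^{2} = \left(-72 + \left(14 + 100 - 90\right)\right)^{2} = \left(-72 + 24\right)^{2} = \left(-48\right)^{2} = 2304$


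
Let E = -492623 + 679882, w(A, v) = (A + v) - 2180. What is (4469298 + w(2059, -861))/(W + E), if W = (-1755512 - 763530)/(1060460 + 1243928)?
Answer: 5148366885304/215757436725 ≈ 23.862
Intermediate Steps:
w(A, v) = -2180 + A + v
E = 187259
W = -1259521/1152194 (W = -2519042/2304388 = -2519042*1/2304388 = -1259521/1152194 ≈ -1.0931)
(4469298 + w(2059, -861))/(W + E) = (4469298 + (-2180 + 2059 - 861))/(-1259521/1152194 + 187259) = (4469298 - 982)/(215757436725/1152194) = 4468316*(1152194/215757436725) = 5148366885304/215757436725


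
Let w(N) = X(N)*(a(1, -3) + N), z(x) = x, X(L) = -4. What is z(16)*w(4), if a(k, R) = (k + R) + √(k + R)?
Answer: -128 - 64*I*√2 ≈ -128.0 - 90.51*I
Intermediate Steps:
a(k, R) = R + k + √(R + k) (a(k, R) = (R + k) + √(R + k) = R + k + √(R + k))
w(N) = 8 - 4*N - 4*I*√2 (w(N) = -4*((-3 + 1 + √(-3 + 1)) + N) = -4*((-3 + 1 + √(-2)) + N) = -4*((-3 + 1 + I*√2) + N) = -4*((-2 + I*√2) + N) = -4*(-2 + N + I*√2) = 8 - 4*N - 4*I*√2)
z(16)*w(4) = 16*(8 - 4*4 - 4*I*√2) = 16*(8 - 16 - 4*I*√2) = 16*(-8 - 4*I*√2) = -128 - 64*I*√2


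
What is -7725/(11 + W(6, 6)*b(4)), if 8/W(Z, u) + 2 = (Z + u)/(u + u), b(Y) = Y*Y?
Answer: 2575/39 ≈ 66.026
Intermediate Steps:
b(Y) = Y²
W(Z, u) = 8/(-2 + (Z + u)/(2*u)) (W(Z, u) = 8/(-2 + (Z + u)/(u + u)) = 8/(-2 + (Z + u)/((2*u))) = 8/(-2 + (Z + u)*(1/(2*u))) = 8/(-2 + (Z + u)/(2*u)))
-7725/(11 + W(6, 6)*b(4)) = -7725/(11 + (16*6/(6 - 3*6))*4²) = -7725/(11 + (16*6/(6 - 18))*16) = -7725/(11 + (16*6/(-12))*16) = -7725/(11 + (16*6*(-1/12))*16) = -7725/(11 - 8*16) = -7725/(11 - 128) = -7725/(-117) = -7725*(-1/117) = 2575/39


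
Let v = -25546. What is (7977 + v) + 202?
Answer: -17367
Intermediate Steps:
(7977 + v) + 202 = (7977 - 25546) + 202 = -17569 + 202 = -17367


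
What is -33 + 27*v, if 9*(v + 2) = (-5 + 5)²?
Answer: -87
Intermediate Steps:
v = -2 (v = -2 + (-5 + 5)²/9 = -2 + (⅑)*0² = -2 + (⅑)*0 = -2 + 0 = -2)
-33 + 27*v = -33 + 27*(-2) = -33 - 54 = -87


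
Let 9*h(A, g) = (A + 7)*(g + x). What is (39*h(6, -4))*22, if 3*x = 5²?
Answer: 48334/9 ≈ 5370.4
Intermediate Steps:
x = 25/3 (x = (⅓)*5² = (⅓)*25 = 25/3 ≈ 8.3333)
h(A, g) = (7 + A)*(25/3 + g)/9 (h(A, g) = ((A + 7)*(g + 25/3))/9 = ((7 + A)*(25/3 + g))/9 = (7 + A)*(25/3 + g)/9)
(39*h(6, -4))*22 = (39*(175/27 + (7/9)*(-4) + (25/27)*6 + (⅑)*6*(-4)))*22 = (39*(175/27 - 28/9 + 50/9 - 8/3))*22 = (39*(169/27))*22 = (2197/9)*22 = 48334/9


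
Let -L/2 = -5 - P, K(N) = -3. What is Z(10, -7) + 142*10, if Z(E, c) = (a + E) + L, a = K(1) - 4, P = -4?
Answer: 1425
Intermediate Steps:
L = 2 (L = -2*(-5 - 1*(-4)) = -2*(-5 + 4) = -2*(-1) = 2)
a = -7 (a = -3 - 4 = -7)
Z(E, c) = -5 + E (Z(E, c) = (-7 + E) + 2 = -5 + E)
Z(10, -7) + 142*10 = (-5 + 10) + 142*10 = 5 + 1420 = 1425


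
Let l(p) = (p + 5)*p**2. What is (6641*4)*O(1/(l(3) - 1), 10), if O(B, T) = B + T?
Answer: 18887004/71 ≈ 2.6601e+5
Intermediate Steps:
l(p) = p**2*(5 + p) (l(p) = (5 + p)*p**2 = p**2*(5 + p))
(6641*4)*O(1/(l(3) - 1), 10) = (6641*4)*(1/(3**2*(5 + 3) - 1) + 10) = 26564*(1/(9*8 - 1) + 10) = 26564*(1/(72 - 1) + 10) = 26564*(1/71 + 10) = 26564*(711/71) = 18887004/71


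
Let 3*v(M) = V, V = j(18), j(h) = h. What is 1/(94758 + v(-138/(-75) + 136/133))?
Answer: 1/94764 ≈ 1.0553e-5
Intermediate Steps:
V = 18
v(M) = 6 (v(M) = (⅓)*18 = 6)
1/(94758 + v(-138/(-75) + 136/133)) = 1/(94758 + 6) = 1/94764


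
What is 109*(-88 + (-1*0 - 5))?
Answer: -10137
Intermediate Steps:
109*(-88 + (-1*0 - 5)) = 109*(-88 + (0 - 5)) = 109*(-88 - 5) = 109*(-93) = -10137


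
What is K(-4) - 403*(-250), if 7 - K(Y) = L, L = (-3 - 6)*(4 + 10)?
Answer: 100883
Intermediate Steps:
L = -126 (L = -9*14 = -126)
K(Y) = 133 (K(Y) = 7 - 1*(-126) = 7 + 126 = 133)
K(-4) - 403*(-250) = 133 - 403*(-250) = 133 + 100750 = 100883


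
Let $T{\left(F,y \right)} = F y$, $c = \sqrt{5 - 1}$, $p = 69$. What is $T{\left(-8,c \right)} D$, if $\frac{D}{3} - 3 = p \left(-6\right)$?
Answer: $19728$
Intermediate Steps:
$c = 2$ ($c = \sqrt{4} = 2$)
$D = -1233$ ($D = 9 + 3 \cdot 69 \left(-6\right) = 9 + 3 \left(-414\right) = 9 - 1242 = -1233$)
$T{\left(-8,c \right)} D = \left(-8\right) 2 \left(-1233\right) = \left(-16\right) \left(-1233\right) = 19728$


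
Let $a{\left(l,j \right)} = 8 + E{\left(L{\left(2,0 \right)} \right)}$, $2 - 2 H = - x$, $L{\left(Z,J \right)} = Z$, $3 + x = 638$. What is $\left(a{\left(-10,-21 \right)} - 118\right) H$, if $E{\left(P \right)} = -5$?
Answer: $- \frac{73255}{2} \approx -36628.0$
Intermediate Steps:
$x = 635$ ($x = -3 + 638 = 635$)
$H = \frac{637}{2}$ ($H = 1 - \frac{\left(-1\right) 635}{2} = 1 - - \frac{635}{2} = 1 + \frac{635}{2} = \frac{637}{2} \approx 318.5$)
$a{\left(l,j \right)} = 3$ ($a{\left(l,j \right)} = 8 - 5 = 3$)
$\left(a{\left(-10,-21 \right)} - 118\right) H = \left(3 - 118\right) \frac{637}{2} = \left(-115\right) \frac{637}{2} = - \frac{73255}{2}$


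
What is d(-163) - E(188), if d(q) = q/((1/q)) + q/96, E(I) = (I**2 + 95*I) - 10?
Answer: -2556163/96 ≈ -26627.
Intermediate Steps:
E(I) = -10 + I**2 + 95*I
d(q) = q**2 + q/96 (d(q) = q/(1/q) + q*(1/96) = q*q + q/96 = q**2 + q/96)
d(-163) - E(188) = -163*(1/96 - 163) - (-10 + 188**2 + 95*188) = -163*(-15647/96) - (-10 + 35344 + 17860) = 2550461/96 - 1*53194 = 2550461/96 - 53194 = -2556163/96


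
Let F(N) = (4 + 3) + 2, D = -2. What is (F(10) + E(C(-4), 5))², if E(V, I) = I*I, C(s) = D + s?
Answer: 1156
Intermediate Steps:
C(s) = -2 + s
E(V, I) = I²
F(N) = 9 (F(N) = 7 + 2 = 9)
(F(10) + E(C(-4), 5))² = (9 + 5²)² = (9 + 25)² = 34² = 1156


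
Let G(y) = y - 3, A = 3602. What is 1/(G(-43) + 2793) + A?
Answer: 9894695/2747 ≈ 3602.0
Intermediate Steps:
G(y) = -3 + y
1/(G(-43) + 2793) + A = 1/((-3 - 43) + 2793) + 3602 = 1/(-46 + 2793) + 3602 = 1/2747 + 3602 = 9894695/2747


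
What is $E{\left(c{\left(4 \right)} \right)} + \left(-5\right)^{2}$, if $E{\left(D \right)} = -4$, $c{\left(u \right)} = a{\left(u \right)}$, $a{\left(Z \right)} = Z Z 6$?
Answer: $21$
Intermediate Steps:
$a{\left(Z \right)} = 6 Z^{2}$ ($a{\left(Z \right)} = Z^{2} \cdot 6 = 6 Z^{2}$)
$c{\left(u \right)} = 6 u^{2}$
$E{\left(c{\left(4 \right)} \right)} + \left(-5\right)^{2} = -4 + \left(-5\right)^{2} = -4 + 25 = 21$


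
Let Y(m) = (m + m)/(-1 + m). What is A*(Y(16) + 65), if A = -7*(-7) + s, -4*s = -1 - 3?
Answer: 10070/3 ≈ 3356.7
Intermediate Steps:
s = 1 (s = -(-1 - 3)/4 = -1/4*(-4) = 1)
Y(m) = 2*m/(-1 + m) (Y(m) = (2*m)/(-1 + m) = 2*m/(-1 + m))
A = 50 (A = -7*(-7) + 1 = 49 + 1 = 50)
A*(Y(16) + 65) = 50*(2*16/(-1 + 16) + 65) = 50*(2*16/15 + 65) = 50*(2*16*(1/15) + 65) = 50*(32/15 + 65) = 50*(1007/15) = 10070/3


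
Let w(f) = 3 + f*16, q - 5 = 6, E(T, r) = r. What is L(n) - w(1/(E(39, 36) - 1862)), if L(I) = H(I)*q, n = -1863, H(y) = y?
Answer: -18712840/913 ≈ -20496.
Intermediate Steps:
q = 11 (q = 5 + 6 = 11)
L(I) = 11*I (L(I) = I*11 = 11*I)
w(f) = 3 + 16*f
L(n) - w(1/(E(39, 36) - 1862)) = 11*(-1863) - (3 + 16/(36 - 1862)) = -20493 - (3 + 16/(-1826)) = -20493 - (3 + 16*(-1/1826)) = -20493 - (3 - 8/913) = -20493 - 1*2731/913 = -20493 - 2731/913 = -18712840/913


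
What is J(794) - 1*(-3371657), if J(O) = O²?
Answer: 4002093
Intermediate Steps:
J(794) - 1*(-3371657) = 794² - 1*(-3371657) = 630436 + 3371657 = 4002093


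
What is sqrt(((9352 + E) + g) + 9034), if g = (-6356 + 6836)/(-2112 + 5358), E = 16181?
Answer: sqrt(10117147407)/541 ≈ 185.92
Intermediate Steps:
g = 80/541 (g = 480/3246 = 480*(1/3246) = 80/541 ≈ 0.14787)
sqrt(((9352 + E) + g) + 9034) = sqrt(((9352 + 16181) + 80/541) + 9034) = sqrt((25533 + 80/541) + 9034) = sqrt(13813433/541 + 9034) = sqrt(18700827/541) = sqrt(10117147407)/541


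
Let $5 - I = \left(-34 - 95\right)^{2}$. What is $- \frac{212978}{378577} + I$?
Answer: $- \frac{6298219950}{378577} \approx -16637.0$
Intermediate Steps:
$I = -16636$ ($I = 5 - \left(-34 - 95\right)^{2} = 5 - \left(-129\right)^{2} = 5 - 16641 = -16636$)
$- \frac{212978}{378577} + I = - \frac{212978}{378577} - 16636 = - \frac{6298219950}{378577}$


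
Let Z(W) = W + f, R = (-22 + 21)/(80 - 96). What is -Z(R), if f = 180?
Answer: -2881/16 ≈ -180.06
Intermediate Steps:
R = 1/16 (R = -1/(-16) = -1*(-1/16) = 1/16 ≈ 0.062500)
Z(W) = 180 + W (Z(W) = W + 180 = 180 + W)
-Z(R) = -(180 + 1/16) = -1*2881/16 = -2881/16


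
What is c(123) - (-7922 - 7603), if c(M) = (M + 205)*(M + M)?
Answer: 96213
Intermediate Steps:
c(M) = 2*M*(205 + M) (c(M) = (205 + M)*(2*M) = 2*M*(205 + M))
c(123) - (-7922 - 7603) = 2*123*(205 + 123) - (-7922 - 7603) = 2*123*328 - 1*(-15525) = 80688 + 15525 = 96213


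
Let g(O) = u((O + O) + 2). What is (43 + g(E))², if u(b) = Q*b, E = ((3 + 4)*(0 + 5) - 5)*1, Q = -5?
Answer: 71289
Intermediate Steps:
E = 30 (E = (7*5 - 5)*1 = (35 - 5)*1 = 30*1 = 30)
u(b) = -5*b
g(O) = -10 - 10*O (g(O) = -5*((O + O) + 2) = -5*(2*O + 2) = -5*(2 + 2*O) = -10 - 10*O)
(43 + g(E))² = (43 + (-10 - 10*30))² = (43 + (-10 - 300))² = (43 - 310)² = (-267)² = 71289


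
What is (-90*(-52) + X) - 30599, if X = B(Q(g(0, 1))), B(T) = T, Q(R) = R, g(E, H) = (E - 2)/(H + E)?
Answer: -25921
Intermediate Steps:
g(E, H) = (-2 + E)/(E + H)
X = -2 (X = (-2 + 0)/(0 + 1) = -2/1 = 1*(-2) = -2)
(-90*(-52) + X) - 30599 = (-90*(-52) - 2) - 30599 = (4680 - 2) - 30599 = 4678 - 30599 = -25921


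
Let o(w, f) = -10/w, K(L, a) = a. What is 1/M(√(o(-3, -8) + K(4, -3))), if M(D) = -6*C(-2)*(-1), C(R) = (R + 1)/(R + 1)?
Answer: ⅙ ≈ 0.16667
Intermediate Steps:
C(R) = 1 (C(R) = (1 + R)/(1 + R) = 1)
M(D) = 6 (M(D) = -6*1*(-1) = -6*(-1) = 6)
1/M(√(o(-3, -8) + K(4, -3))) = 1/6 = ⅙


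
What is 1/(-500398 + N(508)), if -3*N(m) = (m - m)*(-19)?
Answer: -1/500398 ≈ -1.9984e-6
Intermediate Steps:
N(m) = 0 (N(m) = -(m - m)*(-19)/3 = -0*(-19) = -1/3*0 = 0)
1/(-500398 + N(508)) = 1/(-500398 + 0) = 1/(-500398) = -1/500398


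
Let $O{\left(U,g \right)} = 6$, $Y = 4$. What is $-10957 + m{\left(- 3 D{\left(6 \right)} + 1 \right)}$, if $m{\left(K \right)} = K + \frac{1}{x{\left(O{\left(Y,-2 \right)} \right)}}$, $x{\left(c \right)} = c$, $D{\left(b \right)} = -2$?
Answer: $- \frac{65699}{6} \approx -10950.0$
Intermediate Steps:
$m{\left(K \right)} = \frac{1}{6} + K$ ($m{\left(K \right)} = K + \frac{1}{6} = \frac{1}{6} + K$)
$-10957 + m{\left(- 3 D{\left(6 \right)} + 1 \right)} = -10957 + \left(\frac{1}{6} + \left(\left(-3\right) \left(-2\right) + 1\right)\right) = -10957 + \left(\frac{1}{6} + \left(6 + 1\right)\right) = -10957 + \left(\frac{1}{6} + 7\right) = -10957 + \frac{43}{6} = - \frac{65699}{6}$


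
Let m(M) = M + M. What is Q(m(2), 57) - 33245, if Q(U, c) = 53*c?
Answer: -30224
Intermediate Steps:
m(M) = 2*M
Q(m(2), 57) - 33245 = 53*57 - 33245 = 3021 - 33245 = -30224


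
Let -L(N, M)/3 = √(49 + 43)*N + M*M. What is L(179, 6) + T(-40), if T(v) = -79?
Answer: -187 - 1074*√23 ≈ -5337.7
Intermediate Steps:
L(N, M) = -3*M² - 6*N*√23 (L(N, M) = -3*(√(49 + 43)*N + M*M) = -3*(√92*N + M²) = -3*((2*√23)*N + M²) = -3*(2*N*√23 + M²) = -3*(M² + 2*N*√23) = -3*M² - 6*N*√23)
L(179, 6) + T(-40) = (-3*6² - 6*179*√23) - 79 = (-3*36 - 1074*√23) - 79 = (-108 - 1074*√23) - 79 = -187 - 1074*√23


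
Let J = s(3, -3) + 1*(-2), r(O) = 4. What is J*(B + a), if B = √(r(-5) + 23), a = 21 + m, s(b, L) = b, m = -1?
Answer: 20 + 3*√3 ≈ 25.196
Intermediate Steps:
J = 1 (J = 3 + 1*(-2) = 3 - 2 = 1)
a = 20 (a = 21 - 1 = 20)
B = 3*√3 (B = √(4 + 23) = √27 = 3*√3 ≈ 5.1962)
J*(B + a) = 1*(3*√3 + 20) = 1*(20 + 3*√3) = 20 + 3*√3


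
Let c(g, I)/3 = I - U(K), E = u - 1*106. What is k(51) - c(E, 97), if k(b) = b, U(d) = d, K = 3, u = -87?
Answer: -231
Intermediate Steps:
E = -193 (E = -87 - 1*106 = -87 - 106 = -193)
c(g, I) = -9 + 3*I (c(g, I) = 3*(I - 1*3) = 3*(I - 3) = 3*(-3 + I) = -9 + 3*I)
k(51) - c(E, 97) = 51 - (-9 + 3*97) = 51 - (-9 + 291) = 51 - 1*282 = 51 - 282 = -231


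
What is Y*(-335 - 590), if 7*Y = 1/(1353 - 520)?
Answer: -925/5831 ≈ -0.15863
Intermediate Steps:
Y = 1/5831 (Y = 1/(7*(1353 - 520)) = (⅐)/833 = (⅐)*(1/833) = 1/5831 ≈ 0.00017150)
Y*(-335 - 590) = (-335 - 590)/5831 = (1/5831)*(-925) = -925/5831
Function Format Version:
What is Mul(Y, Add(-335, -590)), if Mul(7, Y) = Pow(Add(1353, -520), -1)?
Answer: Rational(-925, 5831) ≈ -0.15863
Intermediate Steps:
Y = Rational(1, 5831) (Y = Mul(Rational(1, 7), Pow(Add(1353, -520), -1)) = Mul(Rational(1, 7), Pow(833, -1)) = Mul(Rational(1, 7), Rational(1, 833)) = Rational(1, 5831) ≈ 0.00017150)
Mul(Y, Add(-335, -590)) = Mul(Rational(1, 5831), Add(-335, -590)) = Mul(Rational(1, 5831), -925) = Rational(-925, 5831)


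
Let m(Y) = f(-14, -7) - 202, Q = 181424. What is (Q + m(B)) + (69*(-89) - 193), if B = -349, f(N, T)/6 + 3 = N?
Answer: 174786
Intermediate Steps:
f(N, T) = -18 + 6*N
m(Y) = -304 (m(Y) = (-18 + 6*(-14)) - 202 = (-18 - 84) - 202 = -102 - 202 = -304)
(Q + m(B)) + (69*(-89) - 193) = (181424 - 304) + (69*(-89) - 193) = 181120 + (-6141 - 193) = 181120 - 6334 = 174786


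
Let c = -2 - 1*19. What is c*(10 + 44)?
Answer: -1134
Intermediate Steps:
c = -21 (c = -2 - 19 = -21)
c*(10 + 44) = -21*(10 + 44) = -21*54 = -1134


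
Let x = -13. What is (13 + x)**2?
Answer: 0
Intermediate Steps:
(13 + x)**2 = (13 - 13)**2 = 0**2 = 0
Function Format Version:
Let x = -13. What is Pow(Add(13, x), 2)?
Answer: 0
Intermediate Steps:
Pow(Add(13, x), 2) = Pow(Add(13, -13), 2) = Pow(0, 2) = 0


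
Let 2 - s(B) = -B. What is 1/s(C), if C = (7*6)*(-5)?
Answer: -1/208 ≈ -0.0048077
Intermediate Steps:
C = -210 (C = 42*(-5) = -210)
s(B) = 2 + B (s(B) = 2 - (-1)*B = 2 + B)
1/s(C) = 1/(2 - 210) = 1/(-208) = -1/208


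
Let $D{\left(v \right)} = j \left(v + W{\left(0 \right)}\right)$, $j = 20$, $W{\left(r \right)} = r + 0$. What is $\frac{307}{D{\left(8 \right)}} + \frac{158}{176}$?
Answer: $\frac{4957}{1760} \approx 2.8165$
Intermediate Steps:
$W{\left(r \right)} = r$
$D{\left(v \right)} = 20 v$ ($D{\left(v \right)} = 20 \left(v + 0\right) = 20 v$)
$\frac{307}{D{\left(8 \right)}} + \frac{158}{176} = \frac{307}{20 \cdot 8} + \frac{158}{176} = \frac{307}{160} + 158 \cdot \frac{1}{176} = 307 \cdot \frac{1}{160} + \frac{79}{88} = \frac{307}{160} + \frac{79}{88} = \frac{4957}{1760}$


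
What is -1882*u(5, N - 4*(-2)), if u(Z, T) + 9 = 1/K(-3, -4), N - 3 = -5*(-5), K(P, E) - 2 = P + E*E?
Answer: 252188/15 ≈ 16813.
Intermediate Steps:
K(P, E) = 2 + P + E² (K(P, E) = 2 + (P + E*E) = 2 + (P + E²) = 2 + P + E²)
N = 28 (N = 3 - 5*(-5) = 3 + 25 = 28)
u(Z, T) = -134/15 (u(Z, T) = -9 + 1/(2 - 3 + (-4)²) = -9 + 1/(2 - 3 + 16) = -9 + 1/15 = -134/15)
-1882*u(5, N - 4*(-2)) = -1882*(-134/15) = 252188/15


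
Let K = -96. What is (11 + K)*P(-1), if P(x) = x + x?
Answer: 170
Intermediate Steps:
P(x) = 2*x
(11 + K)*P(-1) = (11 - 96)*(2*(-1)) = -85*(-2) = 170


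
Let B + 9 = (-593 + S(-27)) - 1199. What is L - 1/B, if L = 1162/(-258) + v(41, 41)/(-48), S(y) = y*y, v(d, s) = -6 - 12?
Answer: -570845/138288 ≈ -4.1279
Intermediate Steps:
v(d, s) = -18
S(y) = y²
B = -1072 (B = -9 + ((-593 + (-27)²) - 1199) = -9 + ((-593 + 729) - 1199) = -9 + (136 - 1199) = -9 - 1063 = -1072)
L = -4261/1032 (L = 1162/(-258) - 18/(-48) = 1162*(-1/258) - 18*(-1/48) = -581/129 + 3/8 = -4261/1032 ≈ -4.1289)
L - 1/B = -4261/1032 - 1/(-1072) = -4261/1032 - 1*(-1/1072) = -4261/1032 + 1/1072 = -570845/138288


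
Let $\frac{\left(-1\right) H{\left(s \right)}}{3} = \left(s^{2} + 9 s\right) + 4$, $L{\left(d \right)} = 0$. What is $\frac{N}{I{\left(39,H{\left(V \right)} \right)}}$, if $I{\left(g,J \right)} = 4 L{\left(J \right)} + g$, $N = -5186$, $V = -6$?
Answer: $- \frac{5186}{39} \approx -132.97$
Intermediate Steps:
$H{\left(s \right)} = -12 - 27 s - 3 s^{2}$ ($H{\left(s \right)} = - 3 \left(\left(s^{2} + 9 s\right) + 4\right) = - 3 \left(4 + s^{2} + 9 s\right) = -12 - 27 s - 3 s^{2}$)
$I{\left(g,J \right)} = g$ ($I{\left(g,J \right)} = 4 \cdot 0 + g = 0 + g = g$)
$\frac{N}{I{\left(39,H{\left(V \right)} \right)}} = - \frac{5186}{39}$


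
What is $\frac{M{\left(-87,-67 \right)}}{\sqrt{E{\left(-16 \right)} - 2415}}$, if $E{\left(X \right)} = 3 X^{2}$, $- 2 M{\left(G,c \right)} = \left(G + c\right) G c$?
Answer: $- \frac{149611 i \sqrt{183}}{183} \approx - 11060.0 i$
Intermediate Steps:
$M{\left(G,c \right)} = - \frac{G c \left(G + c\right)}{2}$ ($M{\left(G,c \right)} = - \frac{\left(G + c\right) G c}{2} = - \frac{G c \left(G + c\right)}{2}$)
$\frac{M{\left(-87,-67 \right)}}{\sqrt{E{\left(-16 \right)} - 2415}} = \frac{\left(- \frac{1}{2}\right) \left(-87\right) \left(-67\right) \left(-87 - 67\right)}{\sqrt{3 \left(-16\right)^{2} - 2415}} = \frac{\left(- \frac{1}{2}\right) \left(-87\right) \left(-67\right) \left(-154\right)}{\sqrt{3 \cdot 256 - 2415}} = \frac{448833}{\sqrt{768 - 2415}} = \frac{448833}{\sqrt{-1647}} = \frac{448833}{3 i \sqrt{183}} = 448833 \left(- \frac{i \sqrt{183}}{549}\right) = - \frac{149611 i \sqrt{183}}{183}$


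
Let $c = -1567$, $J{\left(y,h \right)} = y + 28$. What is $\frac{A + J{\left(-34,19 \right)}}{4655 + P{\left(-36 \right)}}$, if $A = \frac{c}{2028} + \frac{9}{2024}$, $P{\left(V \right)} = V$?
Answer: $- \frac{6945347}{4739869992} \approx -0.0014653$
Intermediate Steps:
$J{\left(y,h \right)} = 28 + y$
$A = - \frac{788339}{1026168}$ ($A = - \frac{1567}{2028} + \frac{9}{2024} = - \frac{788339}{1026168} \approx -0.76824$)
$\frac{A + J{\left(-34,19 \right)}}{4655 + P{\left(-36 \right)}} = \frac{- \frac{788339}{1026168} + \left(28 - 34\right)}{4655 - 36} = \frac{- \frac{788339}{1026168} - 6}{4619} = \left(- \frac{6945347}{1026168}\right) \frac{1}{4619} = - \frac{6945347}{4739869992}$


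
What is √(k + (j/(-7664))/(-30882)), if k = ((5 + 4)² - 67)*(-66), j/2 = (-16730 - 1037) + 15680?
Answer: I*√808749145722219657/29584956 ≈ 30.397*I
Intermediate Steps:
j = -4174 (j = 2*((-16730 - 1037) + 15680) = 2*(-17767 + 15680) = 2*(-2087) = -4174)
k = -924 (k = (9² - 67)*(-66) = (81 - 67)*(-66) = 14*(-66) = -924)
√(k + (j/(-7664))/(-30882)) = √(-924 - 4174/(-7664)/(-30882)) = √(-924 - 4174*(-1/7664)*(-1/30882)) = √(-924 + (2087/3832)*(-1/30882)) = √(-924 - 2087/118339824) = √(-109345999463/118339824) = I*√808749145722219657/29584956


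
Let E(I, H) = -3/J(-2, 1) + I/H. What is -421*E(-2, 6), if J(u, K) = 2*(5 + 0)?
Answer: 7999/30 ≈ 266.63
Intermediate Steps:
J(u, K) = 10 (J(u, K) = 2*5 = 10)
E(I, H) = -3/10 + I/H
-421*E(-2, 6) = -421*(-3/10 - 2/6) = -421*(-3/10 - 2*1/6) = -421*(-3/10 - 1/3) = -421*(-19/30) = 7999/30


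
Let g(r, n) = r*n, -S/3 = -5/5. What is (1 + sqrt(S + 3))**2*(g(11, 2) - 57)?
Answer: -245 - 70*sqrt(6) ≈ -416.46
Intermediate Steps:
S = 3 (S = -(-15)/5 = -3*(-1) = 3)
g(r, n) = n*r
(1 + sqrt(S + 3))**2*(g(11, 2) - 57) = (1 + sqrt(3 + 3))**2*(2*11 - 57) = (1 + sqrt(6))**2*(22 - 57) = (1 + sqrt(6))**2*(-35) = -35*(1 + sqrt(6))**2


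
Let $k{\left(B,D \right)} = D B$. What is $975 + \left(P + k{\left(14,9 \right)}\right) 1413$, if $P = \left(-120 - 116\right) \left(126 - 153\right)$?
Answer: $9182649$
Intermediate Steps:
$k{\left(B,D \right)} = B D$
$P = 6372$ ($P = \left(-236\right) \left(-27\right) = 6372$)
$975 + \left(P + k{\left(14,9 \right)}\right) 1413 = 975 + \left(6372 + 14 \cdot 9\right) 1413 = 975 + \left(6372 + 126\right) 1413 = 975 + 6498 \cdot 1413 = 975 + 9181674 = 9182649$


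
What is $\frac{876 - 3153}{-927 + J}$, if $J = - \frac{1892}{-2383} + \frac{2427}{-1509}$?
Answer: $\frac{2729323773}{1112123794} \approx 2.4542$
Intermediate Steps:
$J = - \frac{976171}{1198649}$ ($J = \left(-1892\right) \left(- \frac{1}{2383}\right) + 2427 \left(- \frac{1}{1509}\right) = \frac{1892}{2383} - \frac{809}{503} = - \frac{976171}{1198649} \approx -0.81439$)
$\frac{876 - 3153}{-927 + J} = \frac{876 - 3153}{-927 - \frac{976171}{1198649}} = - \frac{2277}{- \frac{1112123794}{1198649}} = \left(-2277\right) \left(- \frac{1198649}{1112123794}\right) = \frac{2729323773}{1112123794}$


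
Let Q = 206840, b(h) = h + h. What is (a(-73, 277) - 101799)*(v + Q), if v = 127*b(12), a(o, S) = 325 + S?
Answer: -21240035936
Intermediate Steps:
b(h) = 2*h
v = 3048 (v = 127*(2*12) = 127*24 = 3048)
(a(-73, 277) - 101799)*(v + Q) = ((325 + 277) - 101799)*(3048 + 206840) = (602 - 101799)*209888 = -101197*209888 = -21240035936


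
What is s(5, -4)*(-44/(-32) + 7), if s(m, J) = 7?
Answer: 469/8 ≈ 58.625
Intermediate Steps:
s(5, -4)*(-44/(-32) + 7) = 7*(-44/(-32) + 7) = 7*(-44*(-1/32) + 7) = 7*(11/8 + 7) = 7*(67/8) = 469/8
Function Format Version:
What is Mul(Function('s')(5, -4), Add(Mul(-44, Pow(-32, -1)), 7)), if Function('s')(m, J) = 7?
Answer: Rational(469, 8) ≈ 58.625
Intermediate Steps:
Mul(Function('s')(5, -4), Add(Mul(-44, Pow(-32, -1)), 7)) = Mul(7, Add(Mul(-44, Pow(-32, -1)), 7)) = Mul(7, Add(Mul(-44, Rational(-1, 32)), 7)) = Mul(7, Add(Rational(11, 8), 7)) = Mul(7, Rational(67, 8)) = Rational(469, 8)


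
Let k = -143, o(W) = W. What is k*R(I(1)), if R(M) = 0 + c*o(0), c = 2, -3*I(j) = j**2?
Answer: 0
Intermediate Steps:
I(j) = -j**2/3
R(M) = 0 (R(M) = 0 + 2*0 = 0 + 0 = 0)
k*R(I(1)) = -143*0 = 0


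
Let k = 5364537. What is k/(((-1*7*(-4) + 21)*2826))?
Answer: 1788179/46158 ≈ 38.740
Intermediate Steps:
k/(((-1*7*(-4) + 21)*2826)) = 5364537/(((-1*7*(-4) + 21)*2826)) = 5364537/(((-7*(-4) + 21)*2826)) = 5364537/(((28 + 21)*2826)) = 5364537/((49*2826)) = 5364537/138474 = 5364537*(1/138474) = 1788179/46158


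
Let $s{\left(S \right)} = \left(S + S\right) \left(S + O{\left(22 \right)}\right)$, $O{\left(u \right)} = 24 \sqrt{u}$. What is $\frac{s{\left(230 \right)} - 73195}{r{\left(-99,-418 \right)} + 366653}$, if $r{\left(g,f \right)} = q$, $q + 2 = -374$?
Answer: $\frac{32605}{366277} + \frac{11040 \sqrt{22}}{366277} \approx 0.23039$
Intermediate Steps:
$q = -376$ ($q = -2 - 374 = -376$)
$r{\left(g,f \right)} = -376$
$s{\left(S \right)} = 2 S \left(S + 24 \sqrt{22}\right)$ ($s{\left(S \right)} = \left(S + S\right) \left(S + 24 \sqrt{22}\right) = 2 S \left(S + 24 \sqrt{22}\right)$)
$\frac{s{\left(230 \right)} - 73195}{r{\left(-99,-418 \right)} + 366653} = \frac{2 \cdot 230 \left(230 + 24 \sqrt{22}\right) - 73195}{-376 + 366653} = \frac{\left(105800 + 11040 \sqrt{22}\right) - 73195}{366277} = \left(32605 + 11040 \sqrt{22}\right) \frac{1}{366277} = \frac{32605}{366277} + \frac{11040 \sqrt{22}}{366277}$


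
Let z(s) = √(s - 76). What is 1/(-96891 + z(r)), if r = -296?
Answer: -32297/3129288751 - 2*I*√93/9387866253 ≈ -1.0321e-5 - 2.0545e-9*I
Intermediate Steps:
z(s) = √(-76 + s)
1/(-96891 + z(r)) = 1/(-96891 + √(-76 - 296)) = 1/(-96891 + √(-372)) = 1/(-96891 + 2*I*√93)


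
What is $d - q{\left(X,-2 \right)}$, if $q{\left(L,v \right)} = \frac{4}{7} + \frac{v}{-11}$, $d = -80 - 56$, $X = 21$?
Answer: $- \frac{10530}{77} \approx -136.75$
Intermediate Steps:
$d = -136$ ($d = -80 - 56 = -136$)
$q{\left(L,v \right)} = \frac{4}{7} - \frac{v}{11}$ ($q{\left(L,v \right)} = 4 \cdot \frac{1}{7} + v \left(- \frac{1}{11}\right) = \frac{4}{7} - \frac{v}{11}$)
$d - q{\left(X,-2 \right)} = -136 - \left(\frac{4}{7} - - \frac{2}{11}\right) = -136 - \left(\frac{4}{7} + \frac{2}{11}\right) = -136 - \frac{58}{77} = - \frac{10530}{77}$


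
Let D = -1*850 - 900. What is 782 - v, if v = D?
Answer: 2532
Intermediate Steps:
D = -1750 (D = -850 - 900 = -1750)
v = -1750
782 - v = 782 - 1*(-1750) = 782 + 1750 = 2532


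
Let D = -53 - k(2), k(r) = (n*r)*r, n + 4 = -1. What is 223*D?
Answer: -7359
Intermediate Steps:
n = -5 (n = -4 - 1 = -5)
k(r) = -5*r**2 (k(r) = (-5*r)*r = -5*r**2)
D = -33 (D = -53 - (-5)*2**2 = -53 - (-5)*4 = -53 - 1*(-20) = -53 + 20 = -33)
223*D = 223*(-33) = -7359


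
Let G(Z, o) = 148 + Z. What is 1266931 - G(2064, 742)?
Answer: 1264719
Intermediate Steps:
1266931 - G(2064, 742) = 1266931 - (148 + 2064) = 1266931 - 1*2212 = 1266931 - 2212 = 1264719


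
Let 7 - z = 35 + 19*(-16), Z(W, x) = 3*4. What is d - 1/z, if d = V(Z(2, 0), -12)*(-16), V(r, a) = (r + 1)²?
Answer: -746305/276 ≈ -2704.0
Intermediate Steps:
Z(W, x) = 12
V(r, a) = (1 + r)²
z = 276 (z = 7 - (35 + 19*(-16)) = 7 - (35 - 304) = 7 - 1*(-269) = 7 + 269 = 276)
d = -2704 (d = (1 + 12)²*(-16) = 13²*(-16) = 169*(-16) = -2704)
d - 1/z = -2704 - 1/276 = -746305/276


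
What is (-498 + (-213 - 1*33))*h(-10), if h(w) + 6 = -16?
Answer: 16368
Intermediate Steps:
h(w) = -22 (h(w) = -6 - 16 = -22)
(-498 + (-213 - 1*33))*h(-10) = (-498 + (-213 - 1*33))*(-22) = (-498 + (-213 - 33))*(-22) = (-498 - 246)*(-22) = -744*(-22) = 16368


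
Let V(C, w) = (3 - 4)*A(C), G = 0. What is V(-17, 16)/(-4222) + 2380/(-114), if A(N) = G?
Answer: -1190/57 ≈ -20.877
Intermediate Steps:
A(N) = 0
V(C, w) = 0 (V(C, w) = (3 - 4)*0 = -1*0 = 0)
V(-17, 16)/(-4222) + 2380/(-114) = 0/(-4222) + 2380/(-114) = 0*(-1/4222) + 2380*(-1/114) = 0 - 1190/57 = -1190/57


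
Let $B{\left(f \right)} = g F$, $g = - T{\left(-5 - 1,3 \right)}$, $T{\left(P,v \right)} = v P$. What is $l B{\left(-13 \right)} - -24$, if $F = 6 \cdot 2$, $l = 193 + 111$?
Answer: $65688$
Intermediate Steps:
$l = 304$
$T{\left(P,v \right)} = P v$
$F = 12$
$g = 18$ ($g = - \left(-5 - 1\right) 3 = - \left(-6\right) 3 = \left(-1\right) \left(-18\right) = 18$)
$B{\left(f \right)} = 216$ ($B{\left(f \right)} = 18 \cdot 12 = 216$)
$l B{\left(-13 \right)} - -24 = 304 \cdot 216 - -24 = 65664 + 24 = 65688$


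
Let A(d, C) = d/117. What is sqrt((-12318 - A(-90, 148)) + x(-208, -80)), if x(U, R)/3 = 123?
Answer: I*sqrt(2019251)/13 ≈ 109.31*I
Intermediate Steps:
A(d, C) = d/117
x(U, R) = 369 (x(U, R) = 3*123 = 369)
sqrt((-12318 - A(-90, 148)) + x(-208, -80)) = sqrt((-12318 - (-90)/117) + 369) = sqrt((-12318 - 1*(-10/13)) + 369) = sqrt((-12318 + 10/13) + 369) = sqrt(-160124/13 + 369) = sqrt(-155327/13) = I*sqrt(2019251)/13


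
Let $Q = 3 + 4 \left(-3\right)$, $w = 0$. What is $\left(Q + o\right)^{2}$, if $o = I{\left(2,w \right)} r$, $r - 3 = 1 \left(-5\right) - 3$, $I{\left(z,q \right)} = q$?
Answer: $81$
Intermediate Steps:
$r = -5$ ($r = 3 + \left(1 \left(-5\right) - 3\right) = 3 - 8 = -5$)
$o = 0$ ($o = 0 \left(-5\right) = 0$)
$Q = -9$ ($Q = 3 - 12 = -9$)
$\left(Q + o\right)^{2} = \left(-9 + 0\right)^{2} = \left(-9\right)^{2} = 81$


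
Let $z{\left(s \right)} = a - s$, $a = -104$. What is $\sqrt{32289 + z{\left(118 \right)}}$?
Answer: $3 \sqrt{3563} \approx 179.07$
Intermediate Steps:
$z{\left(s \right)} = -104 - s$
$\sqrt{32289 + z{\left(118 \right)}} = \sqrt{32289 - 222} = \sqrt{32067} = 3 \sqrt{3563}$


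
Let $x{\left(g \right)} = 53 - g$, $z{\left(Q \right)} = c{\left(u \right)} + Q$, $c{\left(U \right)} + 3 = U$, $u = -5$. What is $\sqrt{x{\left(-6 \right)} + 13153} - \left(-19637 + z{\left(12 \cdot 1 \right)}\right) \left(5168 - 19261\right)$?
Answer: $-276687869 + 6 \sqrt{367} \approx -2.7669 \cdot 10^{8}$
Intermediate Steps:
$c{\left(U \right)} = -3 + U$
$z{\left(Q \right)} = -8 + Q$ ($z{\left(Q \right)} = \left(-3 - 5\right) + Q = -8 + Q$)
$\sqrt{x{\left(-6 \right)} + 13153} - \left(-19637 + z{\left(12 \cdot 1 \right)}\right) \left(5168 - 19261\right) = \sqrt{\left(53 - -6\right) + 13153} - \left(-19637 + \left(-8 + 12 \cdot 1\right)\right) \left(5168 - 19261\right) = \sqrt{\left(53 + 6\right) + 13153} - \left(-19637 + \left(-8 + 12\right)\right) \left(-14093\right) = \sqrt{59 + 13153} - \left(-19637 + 4\right) \left(-14093\right) = \sqrt{13212} - \left(-19633\right) \left(-14093\right) = 6 \sqrt{367} - 276687869 = -276687869 + 6 \sqrt{367}$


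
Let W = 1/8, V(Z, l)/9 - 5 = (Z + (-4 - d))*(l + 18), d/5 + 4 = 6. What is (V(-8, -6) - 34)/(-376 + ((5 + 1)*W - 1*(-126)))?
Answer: 9460/997 ≈ 9.4885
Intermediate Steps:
d = 10 (d = -20 + 5*6 = -20 + 30 = 10)
V(Z, l) = 45 + 9*(-14 + Z)*(18 + l) (V(Z, l) = 45 + 9*((Z + (-4 - 1*10))*(l + 18)) = 45 + 9*((Z + (-4 - 10))*(18 + l)) = 45 + 9*((Z - 14)*(18 + l)) = 45 + 9*((-14 + Z)*(18 + l)) = 45 + 9*(-14 + Z)*(18 + l))
W = ⅛ (W = 1*(⅛) = ⅛ ≈ 0.12500)
(V(-8, -6) - 34)/(-376 + ((5 + 1)*W - 1*(-126))) = ((-2223 - 126*(-6) + 162*(-8) + 9*(-8)*(-6)) - 34)/(-376 + ((5 + 1)*(⅛) - 1*(-126))) = ((-2223 + 756 - 1296 + 432) - 34)/(-376 + (6*(⅛) + 126)) = (-2331 - 34)/(-376 + (¾ + 126)) = -2365/(-376 + 507/4) = -2365/(-997/4) = -2365*(-4/997) = 9460/997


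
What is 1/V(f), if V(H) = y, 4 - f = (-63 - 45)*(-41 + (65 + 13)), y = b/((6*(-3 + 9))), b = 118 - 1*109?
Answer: 4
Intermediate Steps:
b = 9 (b = 118 - 109 = 9)
y = ¼ (y = 9/((6*(-3 + 9))) = 9/((6*6)) = 9/36 = 9*(1/36) = ¼ ≈ 0.25000)
f = 4000 (f = 4 - (-63 - 45)*(-41 + (65 + 13)) = 4 - (-108)*(-41 + 78) = 4 - (-108)*37 = 4 - 1*(-3996) = 4 + 3996 = 4000)
V(H) = ¼
1/V(f) = 1/(¼) = 4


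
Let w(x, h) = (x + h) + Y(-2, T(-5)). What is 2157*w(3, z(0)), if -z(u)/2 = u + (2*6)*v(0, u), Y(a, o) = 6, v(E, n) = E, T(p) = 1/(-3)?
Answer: 19413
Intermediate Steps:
T(p) = -⅓
z(u) = -2*u (z(u) = -2*(u + (2*6)*0) = -2*(u + 12*0) = -2*(u + 0) = -2*u)
w(x, h) = 6 + h + x (w(x, h) = (x + h) + 6 = (h + x) + 6 = 6 + h + x)
2157*w(3, z(0)) = 2157*(6 - 2*0 + 3) = 2157*(6 + 0 + 3) = 2157*9 = 19413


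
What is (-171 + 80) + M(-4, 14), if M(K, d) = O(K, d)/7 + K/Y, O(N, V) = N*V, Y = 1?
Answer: -103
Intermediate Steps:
M(K, d) = K + K*d/7 (M(K, d) = (K*d)/7 + K/1 = (K*d)*(⅐) + K*1 = K*d/7 + K = K + K*d/7)
(-171 + 80) + M(-4, 14) = (-171 + 80) + (⅐)*(-4)*(7 + 14) = -91 + (⅐)*(-4)*21 = -91 - 12 = -103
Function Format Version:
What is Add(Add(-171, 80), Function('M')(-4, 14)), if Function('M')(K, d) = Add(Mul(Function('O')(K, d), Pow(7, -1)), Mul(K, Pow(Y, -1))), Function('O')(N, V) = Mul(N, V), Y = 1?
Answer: -103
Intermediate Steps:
Function('M')(K, d) = Add(K, Mul(Rational(1, 7), K, d)) (Function('M')(K, d) = Add(Mul(Mul(K, d), Pow(7, -1)), Mul(K, Pow(1, -1))) = Add(Mul(Mul(K, d), Rational(1, 7)), Mul(K, 1)) = Add(Mul(Rational(1, 7), K, d), K) = Add(K, Mul(Rational(1, 7), K, d)))
Add(Add(-171, 80), Function('M')(-4, 14)) = Add(Add(-171, 80), Mul(Rational(1, 7), -4, Add(7, 14))) = Add(-91, Mul(Rational(1, 7), -4, 21)) = Add(-91, -12) = -103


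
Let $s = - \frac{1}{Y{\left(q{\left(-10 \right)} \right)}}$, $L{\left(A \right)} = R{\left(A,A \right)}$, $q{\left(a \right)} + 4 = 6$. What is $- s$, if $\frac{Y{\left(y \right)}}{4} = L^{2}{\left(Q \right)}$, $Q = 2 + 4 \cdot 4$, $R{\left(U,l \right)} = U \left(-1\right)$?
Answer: $\frac{1}{1296} \approx 0.0007716$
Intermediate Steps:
$R{\left(U,l \right)} = - U$
$q{\left(a \right)} = 2$ ($q{\left(a \right)} = -4 + 6 = 2$)
$Q = 18$ ($Q = 2 + 16 = 18$)
$L{\left(A \right)} = - A$
$Y{\left(y \right)} = 1296$ ($Y{\left(y \right)} = 4 \left(\left(-1\right) 18\right)^{2} = 4 \left(-18\right)^{2} = 4 \cdot 324 = 1296$)
$s = - \frac{1}{1296} \approx -0.0007716$
$- s = \left(-1\right) \left(- \frac{1}{1296}\right) = \frac{1}{1296}$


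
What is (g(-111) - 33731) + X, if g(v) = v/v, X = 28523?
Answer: -5207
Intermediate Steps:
g(v) = 1
(g(-111) - 33731) + X = (1 - 33731) + 28523 = -33730 + 28523 = -5207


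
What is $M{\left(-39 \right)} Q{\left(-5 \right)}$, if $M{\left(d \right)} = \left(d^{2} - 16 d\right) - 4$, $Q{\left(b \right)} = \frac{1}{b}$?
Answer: $- \frac{2141}{5} \approx -428.2$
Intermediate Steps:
$M{\left(d \right)} = -4 + d^{2} - 16 d$
$M{\left(-39 \right)} Q{\left(-5 \right)} = \frac{-4 + \left(-39\right)^{2} - -624}{-5} = \left(-4 + 1521 + 624\right) \left(- \frac{1}{5}\right) = 2141 \left(- \frac{1}{5}\right) = - \frac{2141}{5}$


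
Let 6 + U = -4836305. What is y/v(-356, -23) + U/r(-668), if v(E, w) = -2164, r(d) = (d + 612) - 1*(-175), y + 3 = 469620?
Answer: -10521661427/257516 ≈ -40858.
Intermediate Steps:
y = 469617 (y = -3 + 469620 = 469617)
r(d) = 787 + d (r(d) = (612 + d) + 175 = 787 + d)
U = -4836311 (U = -6 - 4836305 = -4836311)
y/v(-356, -23) + U/r(-668) = 469617/(-2164) - 4836311/(787 - 668) = 469617*(-1/2164) - 4836311/119 = -469617/2164 - 4836311*1/119 = -469617/2164 - 4836311/119 = -10521661427/257516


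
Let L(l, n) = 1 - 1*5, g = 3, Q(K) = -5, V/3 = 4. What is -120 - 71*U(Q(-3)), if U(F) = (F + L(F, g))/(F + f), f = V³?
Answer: -206121/1723 ≈ -119.63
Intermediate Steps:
V = 12 (V = 3*4 = 12)
L(l, n) = -4 (L(l, n) = 1 - 5 = -4)
f = 1728 (f = 12³ = 1728)
U(F) = (-4 + F)/(1728 + F) (U(F) = (F - 4)/(F + 1728) = (-4 + F)/(1728 + F))
-120 - 71*U(Q(-3)) = -120 - 71*(-4 - 5)/(1728 - 5) = -120 - 71*(-9)/1723 = -120 - 71*(-9/1723) = -120 + 639/1723 = -206121/1723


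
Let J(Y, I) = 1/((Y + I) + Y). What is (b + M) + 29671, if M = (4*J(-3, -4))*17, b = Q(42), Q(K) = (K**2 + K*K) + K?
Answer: 166171/5 ≈ 33234.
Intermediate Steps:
Q(K) = K + 2*K**2 (Q(K) = (K**2 + K**2) + K = 2*K**2 + K = K + 2*K**2)
J(Y, I) = 1/(I + 2*Y) (J(Y, I) = 1/((I + Y) + Y) = 1/(I + 2*Y))
b = 3570 (b = 42*(1 + 2*42) = 42*(1 + 84) = 42*85 = 3570)
M = -34/5 (M = (4/(-4 + 2*(-3)))*17 = (4/(-4 - 6))*17 = (4/(-10))*17 = (4*(-1/10))*17 = -2/5*17 = -34/5 ≈ -6.8000)
(b + M) + 29671 = (3570 - 34/5) + 29671 = 17816/5 + 29671 = 166171/5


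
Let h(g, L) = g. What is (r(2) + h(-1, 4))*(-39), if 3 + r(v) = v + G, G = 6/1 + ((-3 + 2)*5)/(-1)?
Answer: -351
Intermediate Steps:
G = 11 (G = 6*1 - 1*5*(-1) = 6 - 5*(-1) = 6 + 5 = 11)
r(v) = 8 + v (r(v) = -3 + (v + 11) = -3 + (11 + v) = 8 + v)
(r(2) + h(-1, 4))*(-39) = ((8 + 2) - 1)*(-39) = (10 - 1)*(-39) = 9*(-39) = -351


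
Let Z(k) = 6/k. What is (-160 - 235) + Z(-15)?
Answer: -1977/5 ≈ -395.40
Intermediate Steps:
(-160 - 235) + Z(-15) = (-160 - 235) + 6/(-15) = -395 + 6*(-1/15) = -395 - ⅖ = -1977/5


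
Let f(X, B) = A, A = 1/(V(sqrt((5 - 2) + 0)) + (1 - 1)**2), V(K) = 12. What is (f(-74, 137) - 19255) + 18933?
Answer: -3863/12 ≈ -321.92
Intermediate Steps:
A = 1/12 (A = 1/(12 + (1 - 1)**2) = 1/(12 + 0**2) = 1/(12 + 0) = 1/12 ≈ 0.083333)
f(X, B) = 1/12
(f(-74, 137) - 19255) + 18933 = (1/12 - 19255) + 18933 = -231059/12 + 18933 = -3863/12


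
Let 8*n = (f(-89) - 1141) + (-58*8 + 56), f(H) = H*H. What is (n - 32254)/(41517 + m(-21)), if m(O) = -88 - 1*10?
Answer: -62915/82838 ≈ -0.75949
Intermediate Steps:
f(H) = H²
m(O) = -98 (m(O) = -88 - 10 = -98)
n = 1593/2 (n = (((-89)² - 1141) + (-58*8 + 56))/8 = ((7921 - 1141) + (-464 + 56))/8 = (6780 - 408)/8 = (⅛)*6372 = 1593/2 ≈ 796.50)
(n - 32254)/(41517 + m(-21)) = (1593/2 - 32254)/(41517 - 98) = -62915/2/41419 = -62915/2*1/41419 = -62915/82838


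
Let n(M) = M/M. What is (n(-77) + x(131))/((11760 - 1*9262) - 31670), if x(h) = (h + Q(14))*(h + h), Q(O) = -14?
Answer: -30655/29172 ≈ -1.0508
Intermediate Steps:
n(M) = 1
x(h) = 2*h*(-14 + h) (x(h) = (h - 14)*(h + h) = (-14 + h)*(2*h) = 2*h*(-14 + h))
(n(-77) + x(131))/((11760 - 1*9262) - 31670) = (1 + 2*131*(-14 + 131))/((11760 - 1*9262) - 31670) = (1 + 2*131*117)/((11760 - 9262) - 31670) = (1 + 30654)/(2498 - 31670) = 30655/(-29172) = 30655*(-1/29172) = -30655/29172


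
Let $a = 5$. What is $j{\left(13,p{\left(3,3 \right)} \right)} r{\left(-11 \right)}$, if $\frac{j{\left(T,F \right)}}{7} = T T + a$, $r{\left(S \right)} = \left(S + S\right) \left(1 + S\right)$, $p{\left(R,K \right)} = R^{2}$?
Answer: $267960$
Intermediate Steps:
$r{\left(S \right)} = 2 S \left(1 + S\right)$
$j{\left(T,F \right)} = 35 + 7 T^{2}$ ($j{\left(T,F \right)} = 7 \left(T T + 5\right) = 7 \left(T^{2} + 5\right) = 7 \left(5 + T^{2}\right) = 35 + 7 T^{2}$)
$j{\left(13,p{\left(3,3 \right)} \right)} r{\left(-11 \right)} = \left(35 + 7 \cdot 13^{2}\right) 2 \left(-11\right) \left(1 - 11\right) = \left(35 + 7 \cdot 169\right) 2 \left(-11\right) \left(-10\right) = \left(35 + 1183\right) 220 = 1218 \cdot 220 = 267960$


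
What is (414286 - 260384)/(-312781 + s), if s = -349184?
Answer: -153902/661965 ≈ -0.23249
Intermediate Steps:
(414286 - 260384)/(-312781 + s) = (414286 - 260384)/(-312781 - 349184) = 153902/(-661965) = 153902*(-1/661965) = -153902/661965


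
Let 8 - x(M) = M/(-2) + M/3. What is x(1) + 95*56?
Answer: 31969/6 ≈ 5328.2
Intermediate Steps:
x(M) = 8 + M/6 (x(M) = 8 - (M/(-2) + M/3) = 8 - (M*(-½) + M*(⅓)) = 8 - (-M/2 + M/3) = 8 - (-1)*M/6 = 8 + M/6)
x(1) + 95*56 = (8 + (⅙)*1) + 95*56 = (8 + ⅙) + 5320 = 49/6 + 5320 = 31969/6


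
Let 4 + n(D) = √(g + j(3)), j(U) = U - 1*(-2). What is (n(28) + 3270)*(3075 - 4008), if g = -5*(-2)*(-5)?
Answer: -3047178 - 2799*I*√5 ≈ -3.0472e+6 - 6258.8*I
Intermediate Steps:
g = -50 (g = 10*(-5) = -50)
j(U) = 2 + U (j(U) = U + 2 = 2 + U)
n(D) = -4 + 3*I*√5 (n(D) = -4 + √(-50 + (2 + 3)) = -4 + √(-50 + 5) = -4 + √(-45) = -4 + 3*I*√5)
(n(28) + 3270)*(3075 - 4008) = ((-4 + 3*I*√5) + 3270)*(3075 - 4008) = (3266 + 3*I*√5)*(-933) = -3047178 - 2799*I*√5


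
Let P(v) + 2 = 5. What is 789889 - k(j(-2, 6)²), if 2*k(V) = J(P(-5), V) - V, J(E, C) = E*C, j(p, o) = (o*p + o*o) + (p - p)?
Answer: 789313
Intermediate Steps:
P(v) = 3 (P(v) = -2 + 5 = 3)
j(p, o) = o² + o*p (j(p, o) = (o*p + o²) + 0 = (o² + o*p) + 0 = o² + o*p)
J(E, C) = C*E
k(V) = V (k(V) = (V*3 - V)/2 = (3*V - V)/2 = (2*V)/2 = V)
789889 - k(j(-2, 6)²) = 789889 - (6*(6 - 2))² = 789889 - (6*4)² = 789889 - 1*24² = 789889 - 1*576 = 789889 - 576 = 789313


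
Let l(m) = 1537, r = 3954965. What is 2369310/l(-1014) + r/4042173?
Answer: 9583239691835/6212819901 ≈ 1542.5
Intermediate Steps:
2369310/l(-1014) + r/4042173 = 2369310/1537 + 3954965/4042173 = 9583239691835/6212819901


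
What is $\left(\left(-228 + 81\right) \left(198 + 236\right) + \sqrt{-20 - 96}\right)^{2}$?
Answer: $4070184688 - 255192 i \sqrt{29} \approx 4.0702 \cdot 10^{9} - 1.3743 \cdot 10^{6} i$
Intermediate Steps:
$\left(\left(-228 + 81\right) \left(198 + 236\right) + \sqrt{-20 - 96}\right)^{2} = \left(\left(-147\right) 434 + \sqrt{-116}\right)^{2} = \left(-63798 + 2 i \sqrt{29}\right)^{2}$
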